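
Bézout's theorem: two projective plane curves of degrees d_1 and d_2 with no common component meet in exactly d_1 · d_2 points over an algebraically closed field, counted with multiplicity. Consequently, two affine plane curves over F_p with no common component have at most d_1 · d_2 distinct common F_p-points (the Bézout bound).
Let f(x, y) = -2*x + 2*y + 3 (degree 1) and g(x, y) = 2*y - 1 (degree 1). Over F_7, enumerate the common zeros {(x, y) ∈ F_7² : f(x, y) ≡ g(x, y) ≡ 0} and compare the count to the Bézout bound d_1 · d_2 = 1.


Common zeros: {(2, 4)}; count = 1; Bézout bound = 1.

deg(f) = 1, deg(g) = 1, so Bézout bound = 1.
Scan x ∈ F_7. For each x, list the y ∈ F_7 with f(x, y) ≡ 0 and those with g(x, y) ≡ 0 (mod 7); the common zeros in that column are the intersection.
  x = 0: f ≡ 0 at y ∈ {2}; g ≡ 0 at y ∈ {4}; common: ∅.
  x = 1: f ≡ 0 at y ∈ {3}; g ≡ 0 at y ∈ {4}; common: ∅.
  x = 2: f ≡ 0 at y ∈ {4}; g ≡ 0 at y ∈ {4}; common: {4}.
  x = 3: f ≡ 0 at y ∈ {5}; g ≡ 0 at y ∈ {4}; common: ∅.
  x = 4: f ≡ 0 at y ∈ {6}; g ≡ 0 at y ∈ {4}; common: ∅.
  x = 5: f ≡ 0 at y ∈ {0}; g ≡ 0 at y ∈ {4}; common: ∅.
  x = 6: f ≡ 0 at y ∈ {1}; g ≡ 0 at y ∈ {4}; common: ∅.
Collecting: common zeros = {(2, 4)}, so the count is 1.
Comparison with the Bézout bound: 1 ≤ 1 = deg(f)·deg(g), as expected for curves with no common component (the bound is attained).


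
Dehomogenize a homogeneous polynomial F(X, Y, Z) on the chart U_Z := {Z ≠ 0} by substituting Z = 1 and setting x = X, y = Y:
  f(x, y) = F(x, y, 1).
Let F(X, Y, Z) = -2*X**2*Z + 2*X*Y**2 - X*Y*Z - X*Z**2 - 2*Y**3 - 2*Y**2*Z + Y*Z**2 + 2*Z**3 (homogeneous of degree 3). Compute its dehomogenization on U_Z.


f(x, y) = -2*x**2 + 2*x*y**2 - x*y - x - 2*y**3 - 2*y**2 + y + 2

On U_Z we set Z = 1. Each monomial c·X^i·Y^j·Z^k in F becomes c·x^i·y^j·1^k = c·x^i·y^j.
Substituting Z = 1: F(X, Y, 1) = -2*x**2 + 2*x*y**2 - x*y - x - 2*y**3 - 2*y**2 + y + 2.
Note: deg(f) ≤ deg(F) = 3; strict inequality happens when F is divisible by Z (lost terms).


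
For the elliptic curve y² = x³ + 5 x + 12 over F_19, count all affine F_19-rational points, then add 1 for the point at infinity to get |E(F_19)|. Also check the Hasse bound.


Affine points = {(2, 7), (2, 12), (3, 4), (3, 15), (4, 1), (4, 18), (6, 7), (6, 12), (9, 8), (9, 11), (10, 6), (10, 13), (11, 7), (11, 12), (15, 2), (15, 17), (18, 5), (18, 14)}; affine count = 18; |E(F_19)| = 19.

Discriminant check: Δ ∝ 4a³ + 27b² = 4·5³ + 27·12² = 4·125 + 27·144 ≡ 18 (mod 19). Nonzero ⇒ E is nonsingular.
For each x ∈ F_19, compute rhs = x³ + 5·x + 12 mod 19, then count y ∈ F_19 with y² ≡ rhs.
  x = 0: rhs = 12, matching y values: none (0 points).
  x = 1: rhs = 18, matching y values: none (0 points).
  x = 2: rhs = 11, matching y values: 7, 12 (2 points).
  x = 3: rhs = 16, matching y values: 4, 15 (2 points).
  x = 4: rhs = 1, matching y values: 1, 18 (2 points).
  x = 5: rhs = 10, matching y values: none (0 points).
  x = 6: rhs = 11, matching y values: 7, 12 (2 points).
  x = 7: rhs = 10, matching y values: none (0 points).
  x = 8: rhs = 13, matching y values: none (0 points).
  x = 9: rhs = 7, matching y values: 8, 11 (2 points).
  x = 10: rhs = 17, matching y values: 6, 13 (2 points).
  x = 11: rhs = 11, matching y values: 7, 12 (2 points).
  x = 12: rhs = 14, matching y values: none (0 points).
  x = 13: rhs = 13, matching y values: none (0 points).
  x = 14: rhs = 14, matching y values: none (0 points).
  x = 15: rhs = 4, matching y values: 2, 17 (2 points).
  x = 16: rhs = 8, matching y values: none (0 points).
  x = 17: rhs = 13, matching y values: none (0 points).
  x = 18: rhs = 6, matching y values: 5, 14 (2 points).
Total affine count: 18.
Full point count |E(F_19)| = 18 + 1 = 19.
Hasse bound: |19 − (19+1)| = |-1| = 1 ≤ 2√19 ≈ 8.7178 ✓.


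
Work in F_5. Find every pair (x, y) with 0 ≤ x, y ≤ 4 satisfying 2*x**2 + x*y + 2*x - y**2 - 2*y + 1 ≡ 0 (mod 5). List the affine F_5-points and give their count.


Affine F_5-points: {(1, 0), (1, 4), (3, 0), (3, 1)}; count = 4.

For each of the 25 pairs (x, y) ∈ F_5², evaluate f(x, y) mod 5. Record the zeros.
  x = 0: [0↦1, 1↦3, 2↦3, 3↦1, 4↦2]  zeros at y ∈ ∅
  x = 1: [0↦0, 1↦3, 2↦4, 3↦3, 4↦0]  zeros at y ∈ {0, 4}
  x = 2: [0↦3, 1↦2, 2↦4, 3↦4, 4↦2]  zeros at y ∈ ∅
  x = 3: [0↦0, 1↦0, 2↦3, 3↦4, 4↦3]  zeros at y ∈ {0, 1}
  x = 4: [0↦1, 1↦2, 2↦1, 3↦3, 4↦3]  zeros at y ∈ ∅
Collecting zeros: affine points = {(1, 0), (1, 4), (3, 0), (3, 1)}.
Total count |C(F_5)_aff| = 4.


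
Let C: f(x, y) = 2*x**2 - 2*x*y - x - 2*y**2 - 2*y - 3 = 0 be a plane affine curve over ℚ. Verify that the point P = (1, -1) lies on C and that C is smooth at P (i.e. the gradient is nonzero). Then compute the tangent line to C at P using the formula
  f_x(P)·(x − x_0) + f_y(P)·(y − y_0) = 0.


Tangent line at P: 5*x - 5 = 0.

Step 1: f(1, -1) = 0, so P lies on C.
Step 2: partial derivatives
  f_x(x, y) = 4*x - 2*y - 1, f_y(x, y) = -2*x - 4*y - 2.
  f_x(P) = 5, f_y(P) = 0 (gradient nonzero, so P is smooth).
Step 3: tangent line at P: 5·(x − 1) + 0·(y − -1) = 0.
Expanding: 5*x - 5 = 0.


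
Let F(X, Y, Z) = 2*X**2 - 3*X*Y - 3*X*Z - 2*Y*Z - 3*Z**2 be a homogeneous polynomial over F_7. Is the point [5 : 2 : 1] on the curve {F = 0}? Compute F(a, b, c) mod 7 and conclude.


F(5,2,1) ≡ 5 (mod 7); P is NOT on the curve.

Evaluate F(5, 2, 1) term-by-term (mod 7).
  2*X**2 ↦ 2·25·1·1 = 50
  -3*X*Y ↦ -3·5·2·1 = -30
  -3*X*Z ↦ -3·5·1·1 = -15
  -2*Y*Z ↦ -2·1·2·1 = -4
  -3*Z**2 ↦ -3·1·1·1 = -3
Sum: F(5, 2, 1) = (50) + (-30) + (-15) + (-4) + (-3) = -2.
Reducing mod 7: -2 ≡ 5 (mod 7).
Since F(a, b, c) ≡ 5 ≠ 0 (mod 7), P does NOT lie on the curve.


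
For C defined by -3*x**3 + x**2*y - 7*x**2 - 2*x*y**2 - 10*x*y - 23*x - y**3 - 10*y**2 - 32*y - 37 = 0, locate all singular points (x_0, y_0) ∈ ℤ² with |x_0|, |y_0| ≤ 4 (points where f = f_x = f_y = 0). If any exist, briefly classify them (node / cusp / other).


Singular points: {(-1, -3)}; classification: node.

Compute partial derivatives:
  f_x = -9*x**2 + 2*x*y - 14*x - 2*y**2 - 10*y - 23.
  f_y = x**2 - 4*x*y - 10*x - 3*y**2 - 20*y - 32.
Scan x_0 ∈ {−4, ..., 4}. For each x_0, f_y(x_0, y) is a polynomial in y; find its integer roots y ∈ {−4, ..., 4}, then test f_x and f at those candidates.
  x = -4: f_y(-4, y) = -3*y**2 - 4*y + 24; no integer root y with |y| ≤ 4.
  x = -3: f_y(-3, y) = -3*y**2 - 8*y + 7; no integer root y with |y| ≤ 4.
  x = -2: f_y(-2, y) = -3*y**2 - 12*y - 8; no integer root y with |y| ≤ 4.
  x = -1: f_y(-1, y) = -3*y**2 - 16*y - 21; vanishes at y ∈ {-3}. (-1, -3): f_x = 0, f = 0 — SINGULAR.
  x = 0: f_y(0, y) = -3*y**2 - 20*y - 32; vanishes at y ∈ {-4}. (0, -4): f_x = -15 ≠ 0.
  x = 1: f_y(1, y) = -3*y**2 - 24*y - 41; no integer root y with |y| ≤ 4.
  x = 2: f_y(2, y) = -3*y**2 - 28*y - 48; no integer root y with |y| ≤ 4.
  x = 3: f_y(3, y) = -3*y**2 - 32*y - 53; no integer root y with |y| ≤ 4.
  x = 4: f_y(4, y) = -3*y**2 - 36*y - 56; no integer root y with |y| ≤ 4.
Only singular point on the grid: (-1, -3).
Classify: substitute x = -1 + u, y = -3 + v and expand: f = -3*u**3 + u**2*v - u**2 - 2*u*v**2 - v**3 + v**2.
No constant or linear terms (consistent with a singular point). Quadratic part: -u**2 + v**2. Cubic part: -3*u**3 + u**2*v - 2*u*v**2 - v**3.
The quadratic part v**2 - u**2 = (v − u)(v + u) splits into two distinct linear factors, so there are two distinct tangent lines y − -3 = ±(x − -1) — this is a node (ordinary double point).
Classification: node.


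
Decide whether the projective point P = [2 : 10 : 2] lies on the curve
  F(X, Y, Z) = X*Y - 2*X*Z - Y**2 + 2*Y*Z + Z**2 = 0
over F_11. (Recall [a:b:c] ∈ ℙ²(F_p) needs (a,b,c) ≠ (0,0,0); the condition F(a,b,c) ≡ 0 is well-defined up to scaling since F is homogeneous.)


F(2,10,2) ≡ 0 (mod 11); P is on the curve.

Evaluate F(2, 10, 2) term-by-term (mod 11).
  X*Y ↦ 1·2·10·1 = 20
  -2*X*Z ↦ -2·2·1·2 = -8
  -Y**2 ↦ -1·1·100·1 = -100
  2*Y*Z ↦ 2·1·10·2 = 40
  Z**2 ↦ 1·1·1·4 = 4
Sum: F(2, 10, 2) = (20) + (-8) + (-100) + (40) + (4) = -44.
Reducing mod 11: -44 ≡ 0 (mod 11).
Since F(a, b, c) ≡ 0 (mod 11), P lies on the curve.


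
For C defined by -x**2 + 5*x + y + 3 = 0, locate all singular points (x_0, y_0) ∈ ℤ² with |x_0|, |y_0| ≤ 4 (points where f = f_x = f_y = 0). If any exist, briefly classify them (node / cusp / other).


No singular points in the scanned grid; C is smooth there.

Compute partial derivatives:
  f_x = 5 - 2*x.
  f_y = 1.
f_y = 1 is a nonzero constant, so f_y never vanishes: no point (x, y) can satisfy f = f_x = f_y = 0. In particular no (x, y) ∈ {−4, ..., 4}² is singular; the curve is smooth.


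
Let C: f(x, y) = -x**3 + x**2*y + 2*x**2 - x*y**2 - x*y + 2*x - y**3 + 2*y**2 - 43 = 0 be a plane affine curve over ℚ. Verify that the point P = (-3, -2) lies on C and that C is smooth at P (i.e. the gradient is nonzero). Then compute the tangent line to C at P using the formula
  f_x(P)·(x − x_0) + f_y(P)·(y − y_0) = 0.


Tangent line at P: -27*x - 20*y - 121 = 0.

Step 1: f(-3, -2) = 0, so P lies on C.
Step 2: partial derivatives
  f_x(x, y) = -3*x**2 + 2*x*y + 4*x - y**2 - y + 2, f_y(x, y) = x**2 - 2*x*y - x - 3*y**2 + 4*y.
  f_x(P) = -27, f_y(P) = -20 (gradient nonzero, so P is smooth).
Step 3: tangent line at P: -27·(x − -3) + -20·(y − -2) = 0.
Expanding: -27*x - 20*y - 121 = 0.


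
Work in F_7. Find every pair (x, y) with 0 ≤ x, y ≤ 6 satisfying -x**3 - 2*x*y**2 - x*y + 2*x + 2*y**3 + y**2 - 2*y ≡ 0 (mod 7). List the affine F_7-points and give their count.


Affine F_7-points: {(0, 0), (1, 2), (3, 0), (3, 2), (3, 4), (4, 0), (5, 6), (6, 3)}; count = 8.

For each of the 49 pairs (x, y) ∈ F_7², evaluate f(x, y) mod 7. Record the zeros.
  x = 0: [0↦0, 1↦1, 2↦2, 3↦1, 4↦3, 5↦6, 6↦1]  zeros at y ∈ {0}
  x = 1: [0↦1, 1↦6, 2↦0, 3↦2, 4↦3, 5↦1, 6↦1]  zeros at y ∈ {2}
  x = 2: [0↦3, 1↦5, 2↦6, 3↦4, 4↦4, 5↦4, 6↦2]  zeros at y ∈ ∅
  x = 3: [0↦0, 1↦6, 2↦0, 3↦1, 4↦0, 5↦2, 6↦5]  zeros at y ∈ {0, 2, 4}
  x = 4: [0↦0, 1↦3, 2↦4, 3↦1, 4↦6, 5↦3, 6↦4]  zeros at y ∈ {0}
  x = 5: [0↦4, 1↦4, 2↦5, 3↦5, 4↦2, 5↦1, 6↦0]  zeros at y ∈ {6}
  x = 6: [0↦6, 1↦3, 2↦4, 3↦0, 4↦3, 5↦4, 6↦1]  zeros at y ∈ {3}
Collecting zeros: affine points = {(0, 0), (1, 2), (3, 0), (3, 2), (3, 4), (4, 0), (5, 6), (6, 3)}.
Total count |C(F_7)_aff| = 8.


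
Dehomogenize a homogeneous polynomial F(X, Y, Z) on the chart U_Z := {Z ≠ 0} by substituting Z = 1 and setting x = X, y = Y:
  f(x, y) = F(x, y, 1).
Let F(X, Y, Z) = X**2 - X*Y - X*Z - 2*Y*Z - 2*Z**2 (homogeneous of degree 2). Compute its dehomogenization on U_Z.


f(x, y) = x**2 - x*y - x - 2*y - 2

On U_Z we set Z = 1. Each monomial c·X^i·Y^j·Z^k in F becomes c·x^i·y^j·1^k = c·x^i·y^j.
Substituting Z = 1: F(X, Y, 1) = x**2 - x*y - x - 2*y - 2.
Note: deg(f) ≤ deg(F) = 2; strict inequality happens when F is divisible by Z (lost terms).


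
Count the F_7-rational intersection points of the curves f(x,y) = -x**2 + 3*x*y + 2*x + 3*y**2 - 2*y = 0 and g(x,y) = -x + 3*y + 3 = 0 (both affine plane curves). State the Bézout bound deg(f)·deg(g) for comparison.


Common zeros: ∅; count = 0; Bézout bound = 2.

deg(f) = 2, deg(g) = 1, so Bézout bound = 2.
Scan x ∈ F_7. For each x, list the y ∈ F_7 with f(x, y) ≡ 0 and those with g(x, y) ≡ 0 (mod 7); the common zeros in that column are the intersection.
  x = 0: f ≡ 0 at y ∈ {0, 3}; g ≡ 0 at y ∈ {6}; common: ∅.
  x = 1: f ≡ 0 at y ∈ ∅; g ≡ 0 at y ∈ {4}; common: ∅.
  x = 2: f ≡ 0 at y ∈ {0, 1}; g ≡ 0 at y ∈ {2}; common: ∅.
  x = 3: f ≡ 0 at y ∈ {1, 6}; g ≡ 0 at y ∈ {0}; common: ∅.
  x = 4: f ≡ 0 at y ∈ {3}; g ≡ 0 at y ∈ {5}; common: ∅.
  x = 5: f ≡ 0 at y ∈ ∅; g ≡ 0 at y ∈ {3}; common: ∅.
  x = 6: f ≡ 0 at y ∈ ∅; g ≡ 0 at y ∈ {1}; common: ∅.
Collecting: common zeros = ∅, so the count is 0.
Comparison with the Bézout bound: 0 ≤ 2 = deg(f)·deg(g), as expected for curves with no common component (the affine F_7-count falls short of the bound because intersections may lie at infinity, over extension fields, or carry multiplicity).


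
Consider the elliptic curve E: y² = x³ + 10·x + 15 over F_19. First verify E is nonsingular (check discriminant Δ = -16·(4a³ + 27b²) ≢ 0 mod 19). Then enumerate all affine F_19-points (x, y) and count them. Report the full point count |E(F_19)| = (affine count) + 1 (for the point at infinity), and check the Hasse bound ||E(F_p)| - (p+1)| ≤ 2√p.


Affine points = {(1, 8), (1, 11), (2, 9), (2, 10), (4, 9), (4, 10), (5, 0), (6, 5), (6, 14), (9, 6), (9, 13), (12, 1), (12, 18), (13, 9), (13, 10), (14, 7), (14, 12), (15, 5), (15, 14), (17, 5), (17, 14), (18, 2), (18, 17)}; affine count = 23; |E(F_19)| = 24.

Discriminant check: Δ ∝ 4a³ + 27b² = 4·10³ + 27·15² = 4·1000 + 27·225 ≡ 5 (mod 19). Nonzero ⇒ E is nonsingular.
For each x ∈ F_19, compute rhs = x³ + 10·x + 15 mod 19, then count y ∈ F_19 with y² ≡ rhs.
  x = 0: rhs = 15, matching y values: none (0 points).
  x = 1: rhs = 7, matching y values: 8, 11 (2 points).
  x = 2: rhs = 5, matching y values: 9, 10 (2 points).
  x = 3: rhs = 15, matching y values: none (0 points).
  x = 4: rhs = 5, matching y values: 9, 10 (2 points).
  x = 5: rhs = 0, matching y values: 0 (1 points).
  x = 6: rhs = 6, matching y values: 5, 14 (2 points).
  x = 7: rhs = 10, matching y values: none (0 points).
  x = 8: rhs = 18, matching y values: none (0 points).
  x = 9: rhs = 17, matching y values: 6, 13 (2 points).
  x = 10: rhs = 13, matching y values: none (0 points).
  x = 11: rhs = 12, matching y values: none (0 points).
  x = 12: rhs = 1, matching y values: 1, 18 (2 points).
  x = 13: rhs = 5, matching y values: 9, 10 (2 points).
  x = 14: rhs = 11, matching y values: 7, 12 (2 points).
  x = 15: rhs = 6, matching y values: 5, 14 (2 points).
  x = 16: rhs = 15, matching y values: none (0 points).
  x = 17: rhs = 6, matching y values: 5, 14 (2 points).
  x = 18: rhs = 4, matching y values: 2, 17 (2 points).
Total affine count: 23.
Full point count |E(F_19)| = 23 + 1 = 24.
Hasse bound: |24 − (19+1)| = |4| = 4 ≤ 2√19 ≈ 8.7178 ✓.


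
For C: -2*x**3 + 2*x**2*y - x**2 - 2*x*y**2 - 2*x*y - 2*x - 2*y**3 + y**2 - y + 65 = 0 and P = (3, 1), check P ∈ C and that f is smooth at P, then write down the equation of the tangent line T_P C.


Tangent line at P: -54*x - 5*y + 167 = 0.

Step 1: f(3, 1) = 0, so P lies on C.
Step 2: partial derivatives
  f_x(x, y) = -6*x**2 + 4*x*y - 2*x - 2*y**2 - 2*y - 2, f_y(x, y) = 2*x**2 - 4*x*y - 2*x - 6*y**2 + 2*y - 1.
  f_x(P) = -54, f_y(P) = -5 (gradient nonzero, so P is smooth).
Step 3: tangent line at P: -54·(x − 3) + -5·(y − 1) = 0.
Expanding: -54*x - 5*y + 167 = 0.


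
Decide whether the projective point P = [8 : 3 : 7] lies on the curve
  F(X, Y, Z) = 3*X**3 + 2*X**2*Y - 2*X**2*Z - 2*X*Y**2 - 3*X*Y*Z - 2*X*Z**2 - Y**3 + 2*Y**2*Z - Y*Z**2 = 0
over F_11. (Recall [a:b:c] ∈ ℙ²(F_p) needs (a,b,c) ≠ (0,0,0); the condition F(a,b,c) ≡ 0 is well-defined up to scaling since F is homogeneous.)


F(8,3,7) ≡ 6 (mod 11); P is NOT on the curve.

Evaluate F(8, 3, 7) term-by-term (mod 11).
  3*X**3 ↦ 3·512·1·1 = 1536
  2*X**2*Y ↦ 2·64·3·1 = 384
  -2*X**2*Z ↦ -2·64·1·7 = -896
  -2*X*Y**2 ↦ -2·8·9·1 = -144
  -3*X*Y*Z ↦ -3·8·3·7 = -504
  -2*X*Z**2 ↦ -2·8·1·49 = -784
  -Y**3 ↦ -1·1·27·1 = -27
  2*Y**2*Z ↦ 2·1·9·7 = 126
  -Y*Z**2 ↦ -1·1·3·49 = -147
Sum: F(8, 3, 7) = (1536) + (384) + (-896) + (-144) + (-504) + (-784) + (-27) + (126) + (-147) = -456.
Reducing mod 11: -456 ≡ 6 (mod 11).
Since F(a, b, c) ≡ 6 ≠ 0 (mod 11), P does NOT lie on the curve.


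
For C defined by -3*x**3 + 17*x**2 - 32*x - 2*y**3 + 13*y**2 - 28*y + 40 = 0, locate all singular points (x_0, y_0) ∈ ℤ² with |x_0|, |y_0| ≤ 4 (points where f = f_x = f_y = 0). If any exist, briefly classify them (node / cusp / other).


Singular points: {(2, 2)}; classification: node.

Compute partial derivatives:
  f_x = -9*x**2 + 34*x - 32.
  f_y = -6*y**2 + 26*y - 28.
Scan x_0 ∈ {−4, ..., 4}. For each x_0, f_y(x_0, y) is a polynomial in y; find its integer roots y ∈ {−4, ..., 4}, then test f_x and f at those candidates.
  x = -4: f_y(-4, y) = -6*y**2 + 26*y - 28; vanishes at y ∈ {2}. (-4, 2): f_x = -312 ≠ 0.
  x = -3: f_y(-3, y) = -6*y**2 + 26*y - 28; vanishes at y ∈ {2}. (-3, 2): f_x = -215 ≠ 0.
  x = -2: f_y(-2, y) = -6*y**2 + 26*y - 28; vanishes at y ∈ {2}. (-2, 2): f_x = -136 ≠ 0.
  x = -1: f_y(-1, y) = -6*y**2 + 26*y - 28; vanishes at y ∈ {2}. (-1, 2): f_x = -75 ≠ 0.
  x = 0: f_y(0, y) = -6*y**2 + 26*y - 28; vanishes at y ∈ {2}. (0, 2): f_x = -32 ≠ 0.
  x = 1: f_y(1, y) = -6*y**2 + 26*y - 28; vanishes at y ∈ {2}. (1, 2): f_x = -7 ≠ 0.
  x = 2: f_y(2, y) = -6*y**2 + 26*y - 28; vanishes at y ∈ {2}. (2, 2): f_x = 0, f = 0 — SINGULAR.
  x = 3: f_y(3, y) = -6*y**2 + 26*y - 28; vanishes at y ∈ {2}. (3, 2): f_x = -11 ≠ 0.
  x = 4: f_y(4, y) = -6*y**2 + 26*y - 28; vanishes at y ∈ {2}. (4, 2): f_x = -40 ≠ 0.
Only singular point on the grid: (2, 2).
Classify: substitute x = 2 + u, y = 2 + v and expand: f = -3*u**3 - u**2 - 2*v**3 + v**2.
No constant or linear terms (consistent with a singular point). Quadratic part: -u**2 + v**2. Cubic part: -3*u**3 - 2*v**3.
The quadratic part v**2 - u**2 = (v − u)(v + u) splits into two distinct linear factors, so there are two distinct tangent lines y − 2 = ±(x − 2) — this is a node (ordinary double point).
Classification: node.


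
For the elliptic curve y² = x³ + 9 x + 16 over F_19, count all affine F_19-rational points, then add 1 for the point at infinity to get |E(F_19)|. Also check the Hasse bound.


Affine points = {(0, 4), (0, 15), (1, 8), (1, 11), (2, 2), (2, 17), (6, 1), (6, 18), (7, 2), (7, 17), (8, 7), (8, 12), (9, 3), (9, 16), (10, 2), (10, 17), (12, 3), (12, 16), (14, 6), (14, 13), (15, 7), (15, 12), (16, 0), (17, 3), (17, 16), (18, 5), (18, 14)}; affine count = 27; |E(F_19)| = 28.

Discriminant check: Δ ∝ 4a³ + 27b² = 4·9³ + 27·16² = 4·729 + 27·256 ≡ 5 (mod 19). Nonzero ⇒ E is nonsingular.
For each x ∈ F_19, compute rhs = x³ + 9·x + 16 mod 19, then count y ∈ F_19 with y² ≡ rhs.
  x = 0: rhs = 16, matching y values: 4, 15 (2 points).
  x = 1: rhs = 7, matching y values: 8, 11 (2 points).
  x = 2: rhs = 4, matching y values: 2, 17 (2 points).
  x = 3: rhs = 13, matching y values: none (0 points).
  x = 4: rhs = 2, matching y values: none (0 points).
  x = 5: rhs = 15, matching y values: none (0 points).
  x = 6: rhs = 1, matching y values: 1, 18 (2 points).
  x = 7: rhs = 4, matching y values: 2, 17 (2 points).
  x = 8: rhs = 11, matching y values: 7, 12 (2 points).
  x = 9: rhs = 9, matching y values: 3, 16 (2 points).
  x = 10: rhs = 4, matching y values: 2, 17 (2 points).
  x = 11: rhs = 2, matching y values: none (0 points).
  x = 12: rhs = 9, matching y values: 3, 16 (2 points).
  x = 13: rhs = 12, matching y values: none (0 points).
  x = 14: rhs = 17, matching y values: 6, 13 (2 points).
  x = 15: rhs = 11, matching y values: 7, 12 (2 points).
  x = 16: rhs = 0, matching y values: 0 (1 points).
  x = 17: rhs = 9, matching y values: 3, 16 (2 points).
  x = 18: rhs = 6, matching y values: 5, 14 (2 points).
Total affine count: 27.
Full point count |E(F_19)| = 27 + 1 = 28.
Hasse bound: |28 − (19+1)| = |8| = 8 ≤ 2√19 ≈ 8.7178 ✓.


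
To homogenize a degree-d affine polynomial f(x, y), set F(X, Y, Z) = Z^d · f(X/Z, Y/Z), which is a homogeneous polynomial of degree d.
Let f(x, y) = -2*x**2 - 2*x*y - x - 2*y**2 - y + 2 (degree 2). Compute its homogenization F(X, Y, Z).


F(X, Y, Z) = -2*X**2 - 2*X*Y - X*Z - 2*Y**2 - Y*Z + 2*Z**2

deg(f) = 2.
Substitute x = X/Z, y = Y/Z into f, then multiply by Z^2.
  monomial -2·x^2·y^0 ↦ -2·X^2·Y^0·Z^0.
  monomial -2·x^1·y^1 ↦ -2·X^1·Y^1·Z^0.
  monomial -1·x^1·y^0 ↦ -1·X^1·Y^0·Z^1.
  monomial -2·x^0·y^2 ↦ -2·X^0·Y^2·Z^0.
  monomial -1·x^0·y^1 ↦ -1·X^0·Y^1·Z^1.
  monomial 2·x^0·y^0 ↦ 2·X^0·Y^0·Z^2.
Collecting: F(X, Y, Z) = -2*X**2 - 2*X*Y - X*Z - 2*Y**2 - Y*Z + 2*Z**2.


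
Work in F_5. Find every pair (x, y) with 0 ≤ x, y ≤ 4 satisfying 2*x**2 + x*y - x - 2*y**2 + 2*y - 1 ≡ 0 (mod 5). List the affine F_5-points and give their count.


Affine F_5-points: {(0, 2), (0, 4), (1, 0), (1, 4), (2, 0), (2, 2)}; count = 6.

For each of the 25 pairs (x, y) ∈ F_5², evaluate f(x, y) mod 5. Record the zeros.
  x = 0: [0↦4, 1↦4, 2↦0, 3↦2, 4↦0]  zeros at y ∈ {2, 4}
  x = 1: [0↦0, 1↦1, 2↦3, 3↦1, 4↦0]  zeros at y ∈ {0, 4}
  x = 2: [0↦0, 1↦2, 2↦0, 3↦4, 4↦4]  zeros at y ∈ {0, 2}
  x = 3: [0↦4, 1↦2, 2↦1, 3↦1, 4↦2]  zeros at y ∈ ∅
  x = 4: [0↦2, 1↦1, 2↦1, 3↦2, 4↦4]  zeros at y ∈ ∅
Collecting zeros: affine points = {(0, 2), (0, 4), (1, 0), (1, 4), (2, 0), (2, 2)}.
Total count |C(F_5)_aff| = 6.


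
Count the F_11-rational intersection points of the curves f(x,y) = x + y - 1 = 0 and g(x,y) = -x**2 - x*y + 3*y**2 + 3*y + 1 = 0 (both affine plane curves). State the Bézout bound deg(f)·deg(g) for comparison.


Common zeros: {(1, 0), (6, 6)}; count = 2; Bézout bound = 2.

deg(f) = 1, deg(g) = 2, so Bézout bound = 2.
Scan x ∈ F_11. For each x, list the y ∈ F_11 with f(x, y) ≡ 0 and those with g(x, y) ≡ 0 (mod 11); the common zeros in that column are the intersection.
  x = 0: f ≡ 0 at y ∈ {1}; g ≡ 0 at y ∈ ∅; common: ∅.
  x = 1: f ≡ 0 at y ∈ {0}; g ≡ 0 at y ∈ {0, 3}; common: {0}.
  x = 2: f ≡ 0 at y ∈ {10}; g ≡ 0 at y ∈ {2, 5}; common: ∅.
  x = 3: f ≡ 0 at y ∈ {9}; g ≡ 0 at y ∈ ∅; common: ∅.
  x = 4: f ≡ 0 at y ∈ {8}; g ≡ 0 at y ∈ {5, 10}; common: ∅.
  x = 5: f ≡ 0 at y ∈ {7}; g ≡ 0 at y ∈ ∅; common: ∅.
  x = 6: f ≡ 0 at y ∈ {6}; g ≡ 0 at y ∈ {6}; common: {6}.
  x = 7: f ≡ 0 at y ∈ {5}; g ≡ 0 at y ∈ {2, 3}; common: ∅.
  x = 8: f ≡ 0 at y ∈ {4}; g ≡ 0 at y ∈ {10}; common: ∅.
  x = 9: f ≡ 0 at y ∈ {3}; g ≡ 0 at y ∈ ∅; common: ∅.
  x = 10: f ≡ 0 at y ∈ {2}; g ≡ 0 at y ∈ {0, 6}; common: ∅.
Collecting: common zeros = {(1, 0), (6, 6)}, so the count is 2.
Comparison with the Bézout bound: 2 ≤ 2 = deg(f)·deg(g), as expected for curves with no common component (the bound is attained).


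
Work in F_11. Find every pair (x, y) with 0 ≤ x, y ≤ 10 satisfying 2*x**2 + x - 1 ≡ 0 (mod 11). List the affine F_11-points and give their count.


Affine F_11-points: {(6, 0), (6, 1), (6, 2), (6, 3), (6, 4), (6, 5), (6, 6), (6, 7), (6, 8), (6, 9), (6, 10), (10, 0), (10, 1), (10, 2), (10, 3), (10, 4), (10, 5), (10, 6), (10, 7), (10, 8), (10, 9), (10, 10)}; count = 22.

For each of the 121 pairs (x, y) ∈ F_11², evaluate f(x, y) mod 11. Record the zeros.
  x = 0: [0↦10, 1↦10, 2↦10, 3↦10, 4↦10, 5↦10, 6↦10, 7↦10, 8↦10, 9↦10, 10↦10]  zeros at y ∈ ∅
  x = 1: [0↦2, 1↦2, 2↦2, 3↦2, 4↦2, 5↦2, 6↦2, 7↦2, 8↦2, 9↦2, 10↦2]  zeros at y ∈ ∅
  x = 2: [0↦9, 1↦9, 2↦9, 3↦9, 4↦9, 5↦9, 6↦9, 7↦9, 8↦9, 9↦9, 10↦9]  zeros at y ∈ ∅
  x = 3: [0↦9, 1↦9, 2↦9, 3↦9, 4↦9, 5↦9, 6↦9, 7↦9, 8↦9, 9↦9, 10↦9]  zeros at y ∈ ∅
  x = 4: [0↦2, 1↦2, 2↦2, 3↦2, 4↦2, 5↦2, 6↦2, 7↦2, 8↦2, 9↦2, 10↦2]  zeros at y ∈ ∅
  x = 5: [0↦10, 1↦10, 2↦10, 3↦10, 4↦10, 5↦10, 6↦10, 7↦10, 8↦10, 9↦10, 10↦10]  zeros at y ∈ ∅
  x = 6: [0↦0, 1↦0, 2↦0, 3↦0, 4↦0, 5↦0, 6↦0, 7↦0, 8↦0, 9↦0, 10↦0]  zeros at y ∈ {0, 1, 2, 3, 4, 5, 6, 7, 8, 9, 10}
  x = 7: [0↦5, 1↦5, 2↦5, 3↦5, 4↦5, 5↦5, 6↦5, 7↦5, 8↦5, 9↦5, 10↦5]  zeros at y ∈ ∅
  x = 8: [0↦3, 1↦3, 2↦3, 3↦3, 4↦3, 5↦3, 6↦3, 7↦3, 8↦3, 9↦3, 10↦3]  zeros at y ∈ ∅
  x = 9: [0↦5, 1↦5, 2↦5, 3↦5, 4↦5, 5↦5, 6↦5, 7↦5, 8↦5, 9↦5, 10↦5]  zeros at y ∈ ∅
  x = 10: [0↦0, 1↦0, 2↦0, 3↦0, 4↦0, 5↦0, 6↦0, 7↦0, 8↦0, 9↦0, 10↦0]  zeros at y ∈ {0, 1, 2, 3, 4, 5, 6, 7, 8, 9, 10}
Collecting zeros: affine points = {(6, 0), (6, 1), (6, 2), (6, 3), (6, 4), (6, 5), (6, 6), (6, 7), (6, 8), (6, 9), (6, 10), (10, 0), (10, 1), (10, 2), (10, 3), (10, 4), (10, 5), (10, 6), (10, 7), (10, 8), (10, 9), (10, 10)}.
Total count |C(F_11)_aff| = 22.


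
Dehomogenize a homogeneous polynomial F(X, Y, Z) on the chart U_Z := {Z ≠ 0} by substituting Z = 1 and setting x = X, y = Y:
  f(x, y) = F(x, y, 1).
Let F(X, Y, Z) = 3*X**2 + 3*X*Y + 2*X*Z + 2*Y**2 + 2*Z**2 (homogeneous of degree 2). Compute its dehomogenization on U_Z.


f(x, y) = 3*x**2 + 3*x*y + 2*x + 2*y**2 + 2

On U_Z we set Z = 1. Each monomial c·X^i·Y^j·Z^k in F becomes c·x^i·y^j·1^k = c·x^i·y^j.
Substituting Z = 1: F(X, Y, 1) = 3*x**2 + 3*x*y + 2*x + 2*y**2 + 2.
Note: deg(f) ≤ deg(F) = 2; strict inequality happens when F is divisible by Z (lost terms).


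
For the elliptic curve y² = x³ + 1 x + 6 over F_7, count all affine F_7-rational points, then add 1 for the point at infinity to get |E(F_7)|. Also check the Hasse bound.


Affine points = {(1, 1), (1, 6), (2, 3), (2, 4), (3, 1), (3, 6), (4, 2), (4, 5), (6, 2), (6, 5)}; affine count = 10; |E(F_7)| = 11.

Discriminant check: Δ ∝ 4a³ + 27b² = 4·1³ + 27·6² = 4·1 + 27·36 ≡ 3 (mod 7). Nonzero ⇒ E is nonsingular.
For each x ∈ F_7, compute rhs = x³ + 1·x + 6 mod 7, then count y ∈ F_7 with y² ≡ rhs.
  x = 0: rhs = 6, matching y values: none (0 points).
  x = 1: rhs = 1, matching y values: 1, 6 (2 points).
  x = 2: rhs = 2, matching y values: 3, 4 (2 points).
  x = 3: rhs = 1, matching y values: 1, 6 (2 points).
  x = 4: rhs = 4, matching y values: 2, 5 (2 points).
  x = 5: rhs = 3, matching y values: none (0 points).
  x = 6: rhs = 4, matching y values: 2, 5 (2 points).
Total affine count: 10.
Full point count |E(F_7)| = 10 + 1 = 11.
Hasse bound: |11 − (7+1)| = |3| = 3 ≤ 2√7 ≈ 5.2915 ✓.


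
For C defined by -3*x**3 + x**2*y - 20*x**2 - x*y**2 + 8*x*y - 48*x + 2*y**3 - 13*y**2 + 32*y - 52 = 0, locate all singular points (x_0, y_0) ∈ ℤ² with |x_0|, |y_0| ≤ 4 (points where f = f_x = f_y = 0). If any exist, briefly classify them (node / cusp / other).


Singular points: {(-2, 2)}; classification: cusp.

Compute partial derivatives:
  f_x = -9*x**2 + 2*x*y - 40*x - y**2 + 8*y - 48.
  f_y = x**2 - 2*x*y + 8*x + 6*y**2 - 26*y + 32.
Scan x_0 ∈ {−4, ..., 4}. For each x_0, f_y(x_0, y) is a polynomial in y; find its integer roots y ∈ {−4, ..., 4}, then test f_x and f at those candidates.
  x = -4: f_y(-4, y) = 6*y**2 - 18*y + 16; no integer root y with |y| ≤ 4.
  x = -3: f_y(-3, y) = 6*y**2 - 20*y + 17; no integer root y with |y| ≤ 4.
  x = -2: f_y(-2, y) = 6*y**2 - 22*y + 20; vanishes at y ∈ {2}. (-2, 2): f_x = 0, f = 0 — SINGULAR.
  x = -1: f_y(-1, y) = 6*y**2 - 24*y + 25; no integer root y with |y| ≤ 4.
  x = 0: f_y(0, y) = 6*y**2 - 26*y + 32; no integer root y with |y| ≤ 4.
  x = 1: f_y(1, y) = 6*y**2 - 28*y + 41; no integer root y with |y| ≤ 4.
  x = 2: f_y(2, y) = 6*y**2 - 30*y + 52; no integer root y with |y| ≤ 4.
  x = 3: f_y(3, y) = 6*y**2 - 32*y + 65; no integer root y with |y| ≤ 4.
  x = 4: f_y(4, y) = 6*y**2 - 34*y + 80; no integer root y with |y| ≤ 4.
Only singular point on the grid: (-2, 2).
Classify: substitute x = -2 + u, y = 2 + v and expand: f = -3*u**3 + u**2*v - u*v**2 + 2*v**3 + v**2.
No constant or linear terms (consistent with a singular point). Quadratic part: v**2. Cubic part: -3*u**3 + u**2*v - u*v**2 + 2*v**3.
The quadratic part v**2 is a perfect square, so there is a single (double) tangent line v = 0, i.e. y = 2. Restricting the cubic part to that line (v = 0) leaves -3*u**3 ≠ 0, so f is not divisible by v and the branch is v² ≈ 3*u**3 to lowest order — this is a cusp.
Classification: cusp.


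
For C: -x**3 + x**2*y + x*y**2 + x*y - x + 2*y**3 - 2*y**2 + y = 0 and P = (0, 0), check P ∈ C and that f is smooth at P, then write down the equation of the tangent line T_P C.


Tangent line at P: -x + y = 0.

Step 1: f(0, 0) = 0, so P lies on C.
Step 2: partial derivatives
  f_x(x, y) = -3*x**2 + 2*x*y + y**2 + y - 1, f_y(x, y) = x**2 + 2*x*y + x + 6*y**2 - 4*y + 1.
  f_x(P) = -1, f_y(P) = 1 (gradient nonzero, so P is smooth).
Step 3: tangent line at P: -1·(x − 0) + 1·(y − 0) = 0.
Expanding: -x + y = 0.


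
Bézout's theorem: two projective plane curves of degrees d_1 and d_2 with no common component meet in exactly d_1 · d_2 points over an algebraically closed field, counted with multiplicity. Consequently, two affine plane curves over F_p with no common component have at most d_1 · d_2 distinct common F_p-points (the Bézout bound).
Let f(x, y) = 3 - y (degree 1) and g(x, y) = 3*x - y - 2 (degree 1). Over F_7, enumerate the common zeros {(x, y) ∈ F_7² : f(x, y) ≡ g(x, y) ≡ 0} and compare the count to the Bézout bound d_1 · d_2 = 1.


Common zeros: {(4, 3)}; count = 1; Bézout bound = 1.

deg(f) = 1, deg(g) = 1, so Bézout bound = 1.
Scan x ∈ F_7. For each x, list the y ∈ F_7 with f(x, y) ≡ 0 and those with g(x, y) ≡ 0 (mod 7); the common zeros in that column are the intersection.
  x = 0: f ≡ 0 at y ∈ {3}; g ≡ 0 at y ∈ {5}; common: ∅.
  x = 1: f ≡ 0 at y ∈ {3}; g ≡ 0 at y ∈ {1}; common: ∅.
  x = 2: f ≡ 0 at y ∈ {3}; g ≡ 0 at y ∈ {4}; common: ∅.
  x = 3: f ≡ 0 at y ∈ {3}; g ≡ 0 at y ∈ {0}; common: ∅.
  x = 4: f ≡ 0 at y ∈ {3}; g ≡ 0 at y ∈ {3}; common: {3}.
  x = 5: f ≡ 0 at y ∈ {3}; g ≡ 0 at y ∈ {6}; common: ∅.
  x = 6: f ≡ 0 at y ∈ {3}; g ≡ 0 at y ∈ {2}; common: ∅.
Collecting: common zeros = {(4, 3)}, so the count is 1.
Comparison with the Bézout bound: 1 ≤ 1 = deg(f)·deg(g), as expected for curves with no common component (the bound is attained).


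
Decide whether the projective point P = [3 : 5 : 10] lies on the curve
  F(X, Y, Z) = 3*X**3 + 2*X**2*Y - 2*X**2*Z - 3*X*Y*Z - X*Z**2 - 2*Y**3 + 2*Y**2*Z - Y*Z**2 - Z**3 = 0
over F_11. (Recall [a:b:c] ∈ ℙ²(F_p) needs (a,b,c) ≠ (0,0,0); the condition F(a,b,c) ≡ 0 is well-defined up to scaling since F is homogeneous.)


F(3,5,10) ≡ 4 (mod 11); P is NOT on the curve.

Evaluate F(3, 5, 10) term-by-term (mod 11).
  3*X**3 ↦ 3·27·1·1 = 81
  2*X**2*Y ↦ 2·9·5·1 = 90
  -2*X**2*Z ↦ -2·9·1·10 = -180
  -3*X*Y*Z ↦ -3·3·5·10 = -450
  -X*Z**2 ↦ -1·3·1·100 = -300
  -2*Y**3 ↦ -2·1·125·1 = -250
  2*Y**2*Z ↦ 2·1·25·10 = 500
  -Y*Z**2 ↦ -1·1·5·100 = -500
  -Z**3 ↦ -1·1·1·1000 = -1000
Sum: F(3, 5, 10) = (81) + (90) + (-180) + (-450) + (-300) + (-250) + (500) + (-500) + (-1000) = -2009.
Reducing mod 11: -2009 ≡ 4 (mod 11).
Since F(a, b, c) ≡ 4 ≠ 0 (mod 11), P does NOT lie on the curve.


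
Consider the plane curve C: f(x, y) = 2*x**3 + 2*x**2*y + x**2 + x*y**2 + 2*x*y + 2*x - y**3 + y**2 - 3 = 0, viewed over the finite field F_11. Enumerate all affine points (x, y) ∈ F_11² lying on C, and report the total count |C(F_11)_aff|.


Affine F_11-points: {(0, 7), (0, 8), (3, 0), (5, 2), (10, 3)}; count = 5.

For each of the 121 pairs (x, y) ∈ F_11², evaluate f(x, y) mod 11. Record the zeros.
  x = 0: [0↦8, 1↦8, 2↦4, 3↦1, 4↦4, 5↦7, 6↦4, 7↦0, 8↦0, 9↦9, 10↦10]  zeros at y ∈ {7, 8}
  x = 1: [0↦2, 1↦7, 2↦10, 3↦5, 4↦8, 5↦2, 6↦3, 7↦5, 8↦2, 9↦10, 10↦1]  zeros at y ∈ ∅
  x = 2: [0↦10, 1↦2, 2↦5, 3↦2, 4↦9, 5↦9, 6↦7, 7↦8, 8↦6, 9↦6, 10↦2]  zeros at y ∈ ∅
  x = 3: [0↦0, 1↦5, 2↦1, 3↦4, 4↦8, 5↦7, 6↦6, 7↦10, 8↦2, 9↦9, 10↦3]  zeros at y ∈ {0}
  x = 4: [0↦6, 1↦6, 2↦10, 3↦1, 4↦6, 5↦8, 6↦1, 7↦1, 8↦2, 9↦9, 10↦5]  zeros at y ∈ ∅
  x = 5: [0↦7, 1↦6, 2↦0, 3↦5, 4↦4, 5↦2, 6↦4, 7↦4, 8↦7, 9↦7, 10↦9]  zeros at y ∈ {2}
  x = 6: [0↦4, 1↦6, 2↦5, 3↦6, 4↦3, 5↦1, 6↦5, 7↦9, 8↦7, 9↦4, 10↦5]  zeros at y ∈ ∅
  x = 7: [0↦9, 1↦7, 2↦4, 3↦5, 4↦4, 5↦6, 6↦5, 7↦6, 8↦3, 9↦1, 10↦5]  zeros at y ∈ ∅
  x = 8: [0↦1, 1↦10, 2↦9, 3↦3, 4↦8, 5↦7, 6↦5, 7↦7, 8↦7, 9↦10, 10↦10]  zeros at y ∈ ∅
  x = 9: [0↦3, 1↦5, 2↦10, 3↦1, 4↦5, 5↦5, 6↦6, 7↦2, 8↦9, 9↦10, 10↦10]  zeros at y ∈ ∅
  x = 10: [0↦5, 1↦4, 2↦8, 3↦0, 4↦7, 5↦1, 6↦9, 7↦3, 8↦10, 9↦2, 10↦6]  zeros at y ∈ {3}
Collecting zeros: affine points = {(0, 7), (0, 8), (3, 0), (5, 2), (10, 3)}.
Total count |C(F_11)_aff| = 5.


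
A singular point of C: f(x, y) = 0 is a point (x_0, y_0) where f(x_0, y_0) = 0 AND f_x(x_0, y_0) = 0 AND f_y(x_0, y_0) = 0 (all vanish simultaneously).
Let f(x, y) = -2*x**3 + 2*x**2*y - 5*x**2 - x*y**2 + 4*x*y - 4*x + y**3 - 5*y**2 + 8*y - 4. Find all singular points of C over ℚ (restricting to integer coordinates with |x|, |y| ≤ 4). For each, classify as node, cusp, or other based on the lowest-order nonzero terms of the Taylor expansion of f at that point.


Singular points: {(0, 2)}; classification: node.

Compute partial derivatives:
  f_x = -6*x**2 + 4*x*y - 10*x - y**2 + 4*y - 4.
  f_y = 2*x**2 - 2*x*y + 4*x + 3*y**2 - 10*y + 8.
Scan x_0 ∈ {−4, ..., 4}. For each x_0, f_y(x_0, y) is a polynomial in y; find its integer roots y ∈ {−4, ..., 4}, then test f_x and f at those candidates.
  x = -4: f_y(-4, y) = 3*y**2 - 2*y + 24; no integer root y with |y| ≤ 4.
  x = -3: f_y(-3, y) = 3*y**2 - 4*y + 14; no integer root y with |y| ≤ 4.
  x = -2: f_y(-2, y) = 3*y**2 - 6*y + 8; no integer root y with |y| ≤ 4.
  x = -1: f_y(-1, y) = 3*y**2 - 8*y + 6; no integer root y with |y| ≤ 4.
  x = 0: f_y(0, y) = 3*y**2 - 10*y + 8; vanishes at y ∈ {2}. (0, 2): f_x = 0, f = 0 — SINGULAR.
  x = 1: f_y(1, y) = 3*y**2 - 12*y + 14; no integer root y with |y| ≤ 4.
  x = 2: f_y(2, y) = 3*y**2 - 14*y + 24; no integer root y with |y| ≤ 4.
  x = 3: f_y(3, y) = 3*y**2 - 16*y + 38; no integer root y with |y| ≤ 4.
  x = 4: f_y(4, y) = 3*y**2 - 18*y + 56; no integer root y with |y| ≤ 4.
Only singular point on the grid: (0, 2).
Classify: substitute x = 0 + u, y = 2 + v and expand: f = -2*u**3 + 2*u**2*v - u**2 - u*v**2 + v**3 + v**2.
No constant or linear terms (consistent with a singular point). Quadratic part: -u**2 + v**2. Cubic part: -2*u**3 + 2*u**2*v - u*v**2 + v**3.
The quadratic part v**2 - u**2 = (v − u)(v + u) splits into two distinct linear factors, so there are two distinct tangent lines y − 2 = ±(x − 0) — this is a node (ordinary double point).
Classification: node.


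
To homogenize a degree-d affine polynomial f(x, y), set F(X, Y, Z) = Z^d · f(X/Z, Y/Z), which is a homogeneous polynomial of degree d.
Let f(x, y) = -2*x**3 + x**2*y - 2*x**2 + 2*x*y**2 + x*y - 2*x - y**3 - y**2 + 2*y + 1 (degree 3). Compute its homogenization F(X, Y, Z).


F(X, Y, Z) = -2*X**3 + X**2*Y - 2*X**2*Z + 2*X*Y**2 + X*Y*Z - 2*X*Z**2 - Y**3 - Y**2*Z + 2*Y*Z**2 + Z**3

deg(f) = 3.
Substitute x = X/Z, y = Y/Z into f, then multiply by Z^3.
  monomial -2·x^3·y^0 ↦ -2·X^3·Y^0·Z^0.
  monomial 1·x^2·y^1 ↦ 1·X^2·Y^1·Z^0.
  monomial -2·x^2·y^0 ↦ -2·X^2·Y^0·Z^1.
  monomial 2·x^1·y^2 ↦ 2·X^1·Y^2·Z^0.
  monomial 1·x^1·y^1 ↦ 1·X^1·Y^1·Z^1.
  monomial -2·x^1·y^0 ↦ -2·X^1·Y^0·Z^2.
  monomial -1·x^0·y^3 ↦ -1·X^0·Y^3·Z^0.
  monomial -1·x^0·y^2 ↦ -1·X^0·Y^2·Z^1.
  monomial 2·x^0·y^1 ↦ 2·X^0·Y^1·Z^2.
  monomial 1·x^0·y^0 ↦ 1·X^0·Y^0·Z^3.
Collecting: F(X, Y, Z) = -2*X**3 + X**2*Y - 2*X**2*Z + 2*X*Y**2 + X*Y*Z - 2*X*Z**2 - Y**3 - Y**2*Z + 2*Y*Z**2 + Z**3.


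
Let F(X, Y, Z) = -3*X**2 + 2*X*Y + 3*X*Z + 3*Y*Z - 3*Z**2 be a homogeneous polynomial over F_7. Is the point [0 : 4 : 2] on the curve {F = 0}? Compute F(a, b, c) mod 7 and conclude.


F(0,4,2) ≡ 5 (mod 7); P is NOT on the curve.

Evaluate F(0, 4, 2) term-by-term (mod 7).
  -3*X**2 ↦ -3·0·1·1 = 0
  2*X*Y ↦ 2·0·4·1 = 0
  3*X*Z ↦ 3·0·1·2 = 0
  3*Y*Z ↦ 3·1·4·2 = 24
  -3*Z**2 ↦ -3·1·1·4 = -12
Sum: F(0, 4, 2) = (0) + (0) + (0) + (24) + (-12) = 12.
Reducing mod 7: 12 ≡ 5 (mod 7).
Since F(a, b, c) ≡ 5 ≠ 0 (mod 7), P does NOT lie on the curve.


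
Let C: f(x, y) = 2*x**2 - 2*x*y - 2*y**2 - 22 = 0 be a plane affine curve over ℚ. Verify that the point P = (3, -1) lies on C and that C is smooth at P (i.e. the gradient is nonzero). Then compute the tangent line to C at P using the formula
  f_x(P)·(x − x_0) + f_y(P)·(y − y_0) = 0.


Tangent line at P: 14*x - 2*y - 44 = 0.

Step 1: f(3, -1) = 0, so P lies on C.
Step 2: partial derivatives
  f_x(x, y) = 4*x - 2*y, f_y(x, y) = -2*x - 4*y.
  f_x(P) = 14, f_y(P) = -2 (gradient nonzero, so P is smooth).
Step 3: tangent line at P: 14·(x − 3) + -2·(y − -1) = 0.
Expanding: 14*x - 2*y - 44 = 0.


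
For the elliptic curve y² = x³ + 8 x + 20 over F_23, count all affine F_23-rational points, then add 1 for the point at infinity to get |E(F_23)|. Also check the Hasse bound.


Affine points = {(1, 11), (1, 12), (3, 5), (3, 18), (4, 1), (4, 22), (5, 1), (5, 22), (6, 10), (6, 13), (9, 4), (9, 19), (11, 6), (11, 17), (12, 2), (12, 21), (14, 1), (14, 22), (16, 9), (16, 14), (17, 3), (17, 20), (18, 4), (18, 19), (19, 4), (19, 19)}; affine count = 26; |E(F_23)| = 27.

Discriminant check: Δ ∝ 4a³ + 27b² = 4·8³ + 27·20² = 4·512 + 27·400 ≡ 14 (mod 23). Nonzero ⇒ E is nonsingular.
For each x ∈ F_23, compute rhs = x³ + 8·x + 20 mod 23, then count y ∈ F_23 with y² ≡ rhs.
  x = 0: rhs = 20, matching y values: none (0 points).
  x = 1: rhs = 6, matching y values: 11, 12 (2 points).
  x = 2: rhs = 21, matching y values: none (0 points).
  x = 3: rhs = 2, matching y values: 5, 18 (2 points).
  x = 4: rhs = 1, matching y values: 1, 22 (2 points).
  x = 5: rhs = 1, matching y values: 1, 22 (2 points).
  x = 6: rhs = 8, matching y values: 10, 13 (2 points).
  x = 7: rhs = 5, matching y values: none (0 points).
  x = 8: rhs = 21, matching y values: none (0 points).
  x = 9: rhs = 16, matching y values: 4, 19 (2 points).
  x = 10: rhs = 19, matching y values: none (0 points).
  x = 11: rhs = 13, matching y values: 6, 17 (2 points).
  x = 12: rhs = 4, matching y values: 2, 21 (2 points).
  x = 13: rhs = 21, matching y values: none (0 points).
  x = 14: rhs = 1, matching y values: 1, 22 (2 points).
  x = 15: rhs = 19, matching y values: none (0 points).
  x = 16: rhs = 12, matching y values: 9, 14 (2 points).
  x = 17: rhs = 9, matching y values: 3, 20 (2 points).
  x = 18: rhs = 16, matching y values: 4, 19 (2 points).
  x = 19: rhs = 16, matching y values: 4, 19 (2 points).
  x = 20: rhs = 15, matching y values: none (0 points).
  x = 21: rhs = 19, matching y values: none (0 points).
  x = 22: rhs = 11, matching y values: none (0 points).
Total affine count: 26.
Full point count |E(F_23)| = 26 + 1 = 27.
Hasse bound: |27 − (23+1)| = |3| = 3 ≤ 2√23 ≈ 9.5917 ✓.


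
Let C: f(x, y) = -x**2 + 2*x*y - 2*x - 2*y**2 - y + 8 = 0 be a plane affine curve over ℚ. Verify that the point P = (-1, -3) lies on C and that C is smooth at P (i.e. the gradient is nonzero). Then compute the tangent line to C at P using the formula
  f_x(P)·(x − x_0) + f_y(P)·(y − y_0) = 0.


Tangent line at P: -6*x + 9*y + 21 = 0.

Step 1: f(-1, -3) = 0, so P lies on C.
Step 2: partial derivatives
  f_x(x, y) = -2*x + 2*y - 2, f_y(x, y) = 2*x - 4*y - 1.
  f_x(P) = -6, f_y(P) = 9 (gradient nonzero, so P is smooth).
Step 3: tangent line at P: -6·(x − -1) + 9·(y − -3) = 0.
Expanding: -6*x + 9*y + 21 = 0.


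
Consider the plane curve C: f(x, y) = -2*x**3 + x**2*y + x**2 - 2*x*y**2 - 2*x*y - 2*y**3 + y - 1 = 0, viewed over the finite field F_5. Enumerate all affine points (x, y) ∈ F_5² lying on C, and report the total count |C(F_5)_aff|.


Affine F_5-points: {(0, 2), (0, 4), (2, 3), (3, 1)}; count = 4.

For each of the 25 pairs (x, y) ∈ F_5², evaluate f(x, y) mod 5. Record the zeros.
  x = 0: [0↦4, 1↦3, 2↦0, 3↦3, 4↦0]  zeros at y ∈ {2, 4}
  x = 1: [0↦3, 1↦4, 2↦4, 3↦1, 4↦3]  zeros at y ∈ ∅
  x = 2: [0↦2, 1↦2, 2↦2, 3↦0, 4↦4]  zeros at y ∈ {3}
  x = 3: [0↦4, 1↦0, 2↦2, 3↦3, 4↦1]  zeros at y ∈ {1}
  x = 4: [0↦2, 1↦1, 2↦2, 3↦3, 4↦2]  zeros at y ∈ ∅
Collecting zeros: affine points = {(0, 2), (0, 4), (2, 3), (3, 1)}.
Total count |C(F_5)_aff| = 4.
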